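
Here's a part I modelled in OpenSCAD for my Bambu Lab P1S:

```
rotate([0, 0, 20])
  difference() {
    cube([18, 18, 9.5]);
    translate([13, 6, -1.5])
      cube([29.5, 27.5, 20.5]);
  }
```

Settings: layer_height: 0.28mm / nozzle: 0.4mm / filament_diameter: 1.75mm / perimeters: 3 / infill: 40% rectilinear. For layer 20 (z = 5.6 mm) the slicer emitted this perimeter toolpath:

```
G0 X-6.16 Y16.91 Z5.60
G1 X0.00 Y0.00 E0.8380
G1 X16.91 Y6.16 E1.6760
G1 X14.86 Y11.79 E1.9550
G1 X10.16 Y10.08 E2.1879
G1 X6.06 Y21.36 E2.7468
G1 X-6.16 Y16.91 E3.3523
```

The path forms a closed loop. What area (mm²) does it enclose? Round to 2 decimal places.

Apply the shoelace formula to the sequence of (X, Y) vertices; enclosed area = 263.91 mm².

263.91 mm²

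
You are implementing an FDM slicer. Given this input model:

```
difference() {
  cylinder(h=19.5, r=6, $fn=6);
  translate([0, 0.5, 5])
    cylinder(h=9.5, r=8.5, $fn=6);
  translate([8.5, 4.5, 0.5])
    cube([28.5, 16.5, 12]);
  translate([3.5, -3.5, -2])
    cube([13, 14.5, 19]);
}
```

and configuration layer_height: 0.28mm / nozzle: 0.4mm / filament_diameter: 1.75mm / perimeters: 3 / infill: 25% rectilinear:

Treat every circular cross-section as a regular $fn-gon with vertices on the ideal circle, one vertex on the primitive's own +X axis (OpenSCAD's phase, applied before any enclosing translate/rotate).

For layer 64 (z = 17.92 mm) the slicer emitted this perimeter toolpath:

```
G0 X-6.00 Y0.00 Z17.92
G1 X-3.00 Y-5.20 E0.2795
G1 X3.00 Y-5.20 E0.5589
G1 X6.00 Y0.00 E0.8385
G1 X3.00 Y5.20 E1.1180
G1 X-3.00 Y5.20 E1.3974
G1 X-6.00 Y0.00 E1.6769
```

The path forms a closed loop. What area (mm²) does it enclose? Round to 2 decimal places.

Apply the shoelace formula to the sequence of (X, Y) vertices; enclosed area = 93.60 mm².

93.60 mm²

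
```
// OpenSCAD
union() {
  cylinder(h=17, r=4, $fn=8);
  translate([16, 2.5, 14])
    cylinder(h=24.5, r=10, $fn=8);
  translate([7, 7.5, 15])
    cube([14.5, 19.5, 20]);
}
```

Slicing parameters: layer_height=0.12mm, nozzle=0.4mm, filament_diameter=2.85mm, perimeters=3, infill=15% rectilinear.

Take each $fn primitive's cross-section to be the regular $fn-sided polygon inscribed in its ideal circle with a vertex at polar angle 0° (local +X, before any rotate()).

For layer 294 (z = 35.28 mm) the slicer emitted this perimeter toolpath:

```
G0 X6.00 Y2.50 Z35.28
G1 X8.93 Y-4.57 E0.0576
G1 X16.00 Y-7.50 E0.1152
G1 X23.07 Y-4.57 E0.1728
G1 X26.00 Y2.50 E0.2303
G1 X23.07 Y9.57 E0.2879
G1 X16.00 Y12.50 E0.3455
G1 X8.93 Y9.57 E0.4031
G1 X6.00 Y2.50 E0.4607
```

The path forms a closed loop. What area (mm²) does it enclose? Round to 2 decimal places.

282.80 mm²

Apply the shoelace formula to the sequence of (X, Y) vertices; enclosed area = 282.80 mm².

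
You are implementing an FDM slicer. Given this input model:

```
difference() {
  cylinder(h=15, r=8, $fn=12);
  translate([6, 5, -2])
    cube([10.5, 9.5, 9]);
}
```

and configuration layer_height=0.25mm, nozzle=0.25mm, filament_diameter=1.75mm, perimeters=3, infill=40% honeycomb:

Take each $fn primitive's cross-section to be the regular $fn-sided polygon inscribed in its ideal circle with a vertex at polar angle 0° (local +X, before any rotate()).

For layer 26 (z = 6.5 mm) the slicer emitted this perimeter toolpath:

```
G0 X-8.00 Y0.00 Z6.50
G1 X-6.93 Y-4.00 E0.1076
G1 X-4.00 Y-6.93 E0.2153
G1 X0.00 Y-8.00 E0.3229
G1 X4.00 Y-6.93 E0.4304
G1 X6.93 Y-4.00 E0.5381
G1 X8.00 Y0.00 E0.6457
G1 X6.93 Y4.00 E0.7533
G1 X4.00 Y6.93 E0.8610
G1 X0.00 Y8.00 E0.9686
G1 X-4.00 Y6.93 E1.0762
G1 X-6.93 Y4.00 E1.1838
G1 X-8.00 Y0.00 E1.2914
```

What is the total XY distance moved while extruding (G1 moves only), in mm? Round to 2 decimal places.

Sum the Euclidean lengths of each G1 segment: total = 49.70 mm.

49.70 mm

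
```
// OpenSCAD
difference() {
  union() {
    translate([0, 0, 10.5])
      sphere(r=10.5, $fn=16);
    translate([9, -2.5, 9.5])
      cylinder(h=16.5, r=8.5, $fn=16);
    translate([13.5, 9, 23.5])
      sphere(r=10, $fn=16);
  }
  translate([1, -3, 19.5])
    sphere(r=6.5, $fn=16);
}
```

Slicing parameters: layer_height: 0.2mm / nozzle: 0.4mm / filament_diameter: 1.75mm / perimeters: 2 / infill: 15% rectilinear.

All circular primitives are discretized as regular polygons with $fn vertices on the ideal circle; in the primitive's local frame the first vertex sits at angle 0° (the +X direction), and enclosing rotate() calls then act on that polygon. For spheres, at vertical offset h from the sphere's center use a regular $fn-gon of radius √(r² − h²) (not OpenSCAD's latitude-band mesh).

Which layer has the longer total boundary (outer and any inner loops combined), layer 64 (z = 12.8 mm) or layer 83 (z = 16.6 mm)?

layer 83 (z = 16.6 mm)

Layer 64 (z = 12.8): the r=10.5 sphere contributes a regular 16-gon of circumradius √(10.5²−2.3²) = 10.245 (perimeter = 2·16·10.245·sin(180°/16) = 63.96 mm); the r=8.5 cylinder at (9, -2.5) contributes a regular 16-gon of circumradius 8.5 (perimeter = 2·16·8.500·sin(180°/16) = 53.06 mm); the sphere at (13.5, 9) does not reach this height (|z−center|=10.700 > r=10); Merging all regions: the regions partially overlap (shared area 102.67 mm²), so the edge portions inside another operand are dropped and the merged outline is re-measured after clipping — boundary = 78.54 mm; the sphere at (1, -3) is absent (|z−center|=6.700 > r=6.5); After the difference (first − rest): none of the subtracted shapes is present at this height, so the result so far is unchanged — boundary = 78.54 mm. So its perimeter = 78.54 mm. Layer 83 (z = 16.6): the r=10.5 sphere slices to a regular 16-gon of circumradius 8.546 (√(r²−h²) with h=6.1 from center) (perimeter = 2·16·8.546·sin(180°/16) = 53.35 mm); the cylinder at (9, -2.5): section is a regular 16-gon, circumradius r=8.5 (perimeter = 2·16·8.500·sin(180°/16) = 53.06 mm); the r=10 sphere at (13.5, 9) slices to a regular 16-gon of circumradius 7.238 (√(r²−h²) with h=6.9 from center) (perimeter = 2·16·7.238·sin(180°/16) = 45.19 mm); Combining (union): the regions partially overlap (shared area 94.05 mm²), so the edge portions inside another operand are dropped and the merged outline is re-measured after clipping — boundary = 98.13 mm; the sphere at (1, -3): section is a regular 16-gon, circumradius = √(r²−h²) = √(6.5²−2.9²) = 5.817 (perimeter = 2·16·5.817·sin(180°/16) = 36.32 mm); Taking the first minus the rest: starting from that combined region, the r=6.5 sphere at (1, -3) partially overlaps it — only the 102.39 mm² overlap (of its 103.60 mm²) is removed, clipping the outline — boundary = 125.40 mm. So its perimeter = 125.40 mm. Layer 83 is larger (125.40 vs 78.54 mm).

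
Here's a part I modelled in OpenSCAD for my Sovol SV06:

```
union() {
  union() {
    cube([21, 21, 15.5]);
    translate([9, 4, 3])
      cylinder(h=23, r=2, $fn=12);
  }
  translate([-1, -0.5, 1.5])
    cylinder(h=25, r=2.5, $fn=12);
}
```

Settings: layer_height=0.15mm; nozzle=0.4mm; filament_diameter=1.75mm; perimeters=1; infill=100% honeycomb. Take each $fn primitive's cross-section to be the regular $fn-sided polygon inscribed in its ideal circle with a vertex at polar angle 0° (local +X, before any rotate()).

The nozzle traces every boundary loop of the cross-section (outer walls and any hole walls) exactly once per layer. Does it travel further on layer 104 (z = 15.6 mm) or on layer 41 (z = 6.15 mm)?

Layer 104 (z = 15.6): the cube is absent (z outside [0, 15.5]); the cylinder at (9, 4): section is a regular 12-gon, circumradius r=2 (perimeter = 2·12·2.000·sin(180°/12) = 12.42 mm); Taking the union: only the r=2 cylinder at (9, 4) is present, so the union is just that shape — boundary = 12.42 mm; the r=2.5 cylinder at (-1, -0.5) gives a regular 12-gon of circumradius 2.5 (constant along its height) (perimeter = 2·12·2.500·sin(180°/12) = 15.53 mm); Combining (union): the 2 present regions are separate (no shared area or edge), so areas and boundary lengths simply add and each stays a separate island — boundary = 27.95 mm. So its perimeter = 27.95 mm. Layer 41 (z = 6.15): the cube (footprint 21×21) is included at this height (perimeter 84.00 mm); the cylinder at (9, 4): section is a regular 12-gon, circumradius r=2 (perimeter = 2·12·2.000·sin(180°/12) = 12.42 mm); Taking the union: the r=2 cylinder at (9, 4) lies entirely inside the 21×21 cube, so the union is just the 21×21 cube — boundary = 84.00 mm; the r=2.5 cylinder at (-1, -0.5) gives a regular 12-gon of circumradius 2.5 (constant along its height) (perimeter = 2·12·2.500·sin(180°/12) = 15.53 mm); Taking the union: the regions partially overlap (shared area 1.60 mm²), so the edge portions inside another operand are dropped and the merged outline is re-measured after clipping — boundary = 94.10 mm. So its perimeter = 94.10 mm. Layer 41 is larger (94.10 vs 27.95 mm).

layer 41 (z = 6.15 mm)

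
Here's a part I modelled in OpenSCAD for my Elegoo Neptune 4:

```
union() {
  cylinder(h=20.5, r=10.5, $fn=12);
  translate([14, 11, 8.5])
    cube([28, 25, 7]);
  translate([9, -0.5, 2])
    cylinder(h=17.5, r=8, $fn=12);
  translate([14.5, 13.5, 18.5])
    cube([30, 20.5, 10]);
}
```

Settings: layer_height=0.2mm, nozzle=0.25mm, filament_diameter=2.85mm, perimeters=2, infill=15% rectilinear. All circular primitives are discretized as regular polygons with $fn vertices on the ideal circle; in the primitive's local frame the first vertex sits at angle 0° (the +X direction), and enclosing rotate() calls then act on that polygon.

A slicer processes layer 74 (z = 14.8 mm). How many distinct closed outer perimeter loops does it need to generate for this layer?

At z = 14.8 mm: the cylinder: section is a regular 12-gon, circumradius r=10.5; the 28×25 cube at (14, 11) contributes its full rectangle; the r=8 cylinder at (9, -0.5) contributes a regular 12-gon of circumradius 8; the cube at (14.5, 13.5) is absent (z outside [18.5, 28.5]); Merging all regions: the regions partially overlap (shared area 98.61 mm²), so overlapping operands fuse into one piece — 2 connected regions. The result has 2 disconnected regions.

2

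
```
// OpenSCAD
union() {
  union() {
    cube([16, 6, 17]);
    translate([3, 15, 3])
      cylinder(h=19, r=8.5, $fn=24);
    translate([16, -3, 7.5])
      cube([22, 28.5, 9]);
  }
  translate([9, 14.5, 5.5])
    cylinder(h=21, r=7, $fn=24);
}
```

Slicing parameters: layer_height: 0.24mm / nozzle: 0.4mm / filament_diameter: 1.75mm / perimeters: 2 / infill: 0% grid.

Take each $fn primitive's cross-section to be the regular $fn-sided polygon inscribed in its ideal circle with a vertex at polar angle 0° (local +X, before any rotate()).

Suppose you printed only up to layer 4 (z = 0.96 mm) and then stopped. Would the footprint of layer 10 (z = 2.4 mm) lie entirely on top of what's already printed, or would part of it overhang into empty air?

Compare the two slices. At z = 0.96: the 16×6 cube contributes its full rectangle (area 96.00 mm²); the cylinder at (3, 15) is absent (z outside [3, 22]); the cube at (16, -3) is absent (z outside [7.5, 16.5]); Taking the union: only the 16×6 cube is present, so the union is just that shape — area = 96.00 mm²; the cylinder at (9, 14.5) is absent (z outside [5.5, 26.5]); Merging all regions: only that combined region is present, so the union is just that shape — area = 96.00 mm². At z = 2.4: the 16×6 cube contributes its full rectangle (area 96.00 mm²); the cylinder at (3, 15) is not intersected at this z (z outside [3, 22]); the cube at (16, -3) does not reach this height (z outside [7.5, 16.5]); Merging all regions: only the 16×6 cube is present, so the union is just that shape — area = 96.00 mm²; the cylinder at (9, 14.5) is not intersected at this z (z outside [5.5, 26.5]); Combining (union): only the result so far is present, so the union is just that shape — area = 96.00 mm². Checking containment: the cross-section at z = 2.4 is a subset of the cross-section at z = 0.96.

entirely on top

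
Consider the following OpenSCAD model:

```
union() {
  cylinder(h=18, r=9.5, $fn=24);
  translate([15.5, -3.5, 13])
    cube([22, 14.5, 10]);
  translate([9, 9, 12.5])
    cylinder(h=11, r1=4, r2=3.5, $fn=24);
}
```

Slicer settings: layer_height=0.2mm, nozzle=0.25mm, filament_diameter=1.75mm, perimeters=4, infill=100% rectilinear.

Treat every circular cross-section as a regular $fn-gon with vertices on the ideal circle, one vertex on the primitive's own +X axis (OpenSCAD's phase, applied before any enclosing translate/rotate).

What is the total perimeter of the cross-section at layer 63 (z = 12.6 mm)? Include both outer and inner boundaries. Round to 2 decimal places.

At z = 12.6 mm: the r=9.5 cylinder contributes a regular 24-gon of circumradius 9.5 (perimeter = 2·24·9.500·sin(180°/24) = 59.52 mm); the cube at (15.5, -3.5) does not reach this height (z outside [13, 23]); the cone at (9, 9) contributes a regular 24-gon of circumradius 3.995 (interpolated between r1=4 and r2=3.5 at t=0.009) (perimeter = 2·24·3.995·sin(180°/24) = 25.03 mm); Combining (union): the regions partially overlap (shared area 1.76 mm²), so the edge portions inside another operand are dropped and the merged outline is re-measured after clipping — boundary = 76.59 mm. Overall, the cross-section is a single solid region. Total boundary length (outer) = 76.59 mm.

76.59 mm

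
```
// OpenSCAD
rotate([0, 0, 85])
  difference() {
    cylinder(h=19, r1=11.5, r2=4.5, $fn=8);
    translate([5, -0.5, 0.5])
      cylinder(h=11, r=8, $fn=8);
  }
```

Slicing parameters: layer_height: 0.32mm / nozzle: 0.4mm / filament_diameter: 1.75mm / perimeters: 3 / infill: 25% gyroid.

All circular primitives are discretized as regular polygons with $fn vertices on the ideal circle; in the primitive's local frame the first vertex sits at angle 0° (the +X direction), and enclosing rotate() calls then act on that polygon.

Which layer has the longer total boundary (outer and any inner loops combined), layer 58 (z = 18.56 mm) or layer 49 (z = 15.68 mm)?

Layer 58 (z = 18.56): the cone (r1=11.5→r2=4.5) has section circumradius 4.662 here — a regular 8-gon (perimeter = 2·8·4.662·sin(180°/8) = 28.55 mm); the cylinder at (5, -0.5) is absent (z outside [0.5, 11.5]); Taking the first minus the rest: none of the subtracted shapes is present at this height, so the cone is unchanged — boundary = 28.55 mm; (rotated 85° about Z; rotation is an isometry so areas/perimeters/island counts are preserved). So its perimeter = 28.55 mm. Layer 49 (z = 15.68): the cone (r1=11.5→r2=4.5) has section circumradius 5.723 here — a regular 8-gon (perimeter = 2·8·5.723·sin(180°/8) = 35.04 mm); the cylinder at (5, -0.5) does not reach this height (z outside [0.5, 11.5]); Taking the first minus the rest: none of the subtracted shapes is present at this height, so the cone is unchanged — boundary = 35.04 mm; (rotated 85° about Z; rotation is an isometry so areas/perimeters/island counts are preserved). So its perimeter = 35.04 mm. Layer 49 is larger (35.04 vs 28.55 mm).

layer 49 (z = 15.68 mm)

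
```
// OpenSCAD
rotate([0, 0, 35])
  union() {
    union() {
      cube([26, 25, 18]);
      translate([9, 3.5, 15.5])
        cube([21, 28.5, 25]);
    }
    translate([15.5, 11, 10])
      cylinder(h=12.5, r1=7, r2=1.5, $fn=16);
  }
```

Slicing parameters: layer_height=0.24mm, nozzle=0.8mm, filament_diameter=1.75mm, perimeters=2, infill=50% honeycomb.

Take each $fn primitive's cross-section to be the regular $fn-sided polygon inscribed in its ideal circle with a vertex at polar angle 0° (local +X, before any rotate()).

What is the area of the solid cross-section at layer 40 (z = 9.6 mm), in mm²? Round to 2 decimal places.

At z = 9.6 mm: the 26×25 cube contributes its full rectangle (area 650.00 mm²); the cube at (9, 3.5) does not reach this height (z outside [15.5, 40.5]); Merging all regions: only the 26×25 cube is present, so the union is just that shape — area = 650.00 mm²; the cone at (15.5, 11) is absent (z outside [10, 22.5]); Merging all regions: only the result so far is present, so the union is just that shape — area = 650.00 mm²; (rotated 35° about Z; rotation is an isometry so areas/perimeters/island counts are preserved). Overall, the cross-section is a single solid region. Net area = 650.00 mm².

650.00 mm²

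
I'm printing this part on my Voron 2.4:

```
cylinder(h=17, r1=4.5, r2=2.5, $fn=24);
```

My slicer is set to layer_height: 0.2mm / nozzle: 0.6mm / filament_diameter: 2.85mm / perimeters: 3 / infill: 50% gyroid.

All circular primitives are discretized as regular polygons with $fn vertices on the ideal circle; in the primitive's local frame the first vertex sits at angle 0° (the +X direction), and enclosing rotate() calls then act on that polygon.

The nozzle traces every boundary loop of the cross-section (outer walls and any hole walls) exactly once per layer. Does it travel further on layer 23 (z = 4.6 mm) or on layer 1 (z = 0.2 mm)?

layer 1 (z = 0.2 mm)

Layer 23 (z = 4.6): the cone: at t=0.271 of its height the radius interpolates to r₁+(r₂−r₁)t = 3.959, giving a regular 24-gon of that circumradius (perimeter = 2·24·3.959·sin(180°/24) = 24.80 mm). So its perimeter = 24.80 mm. Layer 1 (z = 0.2): the cone: at t=0.012 of its height the radius interpolates to r₁+(r₂−r₁)t = 4.476, giving a regular 24-gon of that circumradius (perimeter = 2·24·4.476·sin(180°/24) = 28.05 mm). So its perimeter = 28.05 mm. Layer 1 is larger (28.05 vs 24.80 mm).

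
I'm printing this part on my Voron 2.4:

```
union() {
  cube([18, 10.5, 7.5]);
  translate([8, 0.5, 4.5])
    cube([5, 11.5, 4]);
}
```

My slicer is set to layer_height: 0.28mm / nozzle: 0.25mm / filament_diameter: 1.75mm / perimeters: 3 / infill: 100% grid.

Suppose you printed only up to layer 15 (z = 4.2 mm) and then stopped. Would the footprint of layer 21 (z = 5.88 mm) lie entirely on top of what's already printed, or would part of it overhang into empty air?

Compare the two slices. At z = 4.2: the cube is present — its section is the full 18×10.5 rectangle (area 189.00 mm²); the cube at (8, 0.5) is not intersected at this z (z outside [4.5, 8.5]); Combining (union): only the 18×10.5 cube is present, so the union is just that shape — area = 189.00 mm². At z = 5.88: the cube is present — its section is the full 18×10.5 rectangle (area 189.00 mm²); the 5×11.5 cube at (8, 0.5) contributes its full rectangle (area 57.50 mm²); Merging all regions: the regions partially overlap — summed areas 246.50 mm² minus the doubly-counted overlap 50.00 mm² gives 196.50 mm² — area = 196.50 mm². Checking containment: at z = 5.88 the cross-section extends beyond the z = 4.2 cross-section by about 7.50 mm².

part overhangs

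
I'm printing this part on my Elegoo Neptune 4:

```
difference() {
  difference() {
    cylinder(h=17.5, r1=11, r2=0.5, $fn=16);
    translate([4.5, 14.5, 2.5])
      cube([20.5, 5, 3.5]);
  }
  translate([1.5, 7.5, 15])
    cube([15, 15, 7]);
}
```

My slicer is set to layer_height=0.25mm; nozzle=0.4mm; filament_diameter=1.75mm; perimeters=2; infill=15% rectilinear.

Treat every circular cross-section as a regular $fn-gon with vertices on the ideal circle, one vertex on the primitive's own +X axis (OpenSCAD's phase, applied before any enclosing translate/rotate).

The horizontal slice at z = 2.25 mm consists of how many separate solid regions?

1

At z = 2.25 mm: the cone (r1=11→r2=0.5) has section circumradius 9.650 here — a regular 16-gon; the cube at (4.5, 14.5) does not reach this height (z outside [2.5, 6]); Subtracting the remaining from the first: none of the subtracted shapes is present at this height, so the cone is unchanged — 1 connected region; the cube at (1.5, 7.5) does not reach this height (z outside [15, 22]); After the difference (first − rest): none of the subtracted shapes is present at this height, so the result so far is unchanged — 1 connected region. The result has 1 disconnected region.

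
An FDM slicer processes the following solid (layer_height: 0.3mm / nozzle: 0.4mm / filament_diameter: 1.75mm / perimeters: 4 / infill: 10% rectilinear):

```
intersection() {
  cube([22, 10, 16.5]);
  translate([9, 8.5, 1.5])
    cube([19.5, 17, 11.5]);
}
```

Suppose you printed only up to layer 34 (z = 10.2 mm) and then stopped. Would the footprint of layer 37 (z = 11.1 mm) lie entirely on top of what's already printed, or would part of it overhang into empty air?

Compare the two slices. At z = 10.2: the 22×10 cube contributes its full rectangle (area 220.00 mm²); the cube at (9, 8.5) (footprint 19.5×17) is included at this height (area 331.50 mm²); Keeping only the common overlap: the 19.5×17 cube at (9, 8.5) partially overlaps the 22×10 cube; clipping to the common part keeps 19.50 mm² — area = 19.50 mm². At z = 11.1: the cube (footprint 22×10) is included at this height (area 220.00 mm²); the 19.5×17 cube at (9, 8.5) contributes its full rectangle (area 331.50 mm²); After intersecting: the 19.5×17 cube at (9, 8.5) partially overlaps the 22×10 cube; clipping to the common part keeps 19.50 mm² — area = 19.50 mm². Checking containment: the cross-section at z = 11.1 is a subset of the cross-section at z = 10.2.

entirely on top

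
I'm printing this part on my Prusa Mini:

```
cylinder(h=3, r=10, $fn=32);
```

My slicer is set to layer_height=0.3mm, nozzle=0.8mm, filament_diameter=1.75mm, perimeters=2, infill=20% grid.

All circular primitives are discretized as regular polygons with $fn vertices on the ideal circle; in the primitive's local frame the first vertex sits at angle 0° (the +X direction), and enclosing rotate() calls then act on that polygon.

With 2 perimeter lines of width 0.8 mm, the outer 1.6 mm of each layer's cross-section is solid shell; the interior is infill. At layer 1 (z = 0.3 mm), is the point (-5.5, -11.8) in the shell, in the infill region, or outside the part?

outside

At z = 0.3 mm: the cylinder: section is a regular 32-gon, circumradius r=10. Overall, the cross-section is a single solid region. The nearest boundary edge runs (-5.56, -8.31)→(-3.83, -9.24); distance from the point to it = 3.05 mm. The point is not inside any of the regions above, so it lies outside the cross-section (3.05 mm from the nearest boundary).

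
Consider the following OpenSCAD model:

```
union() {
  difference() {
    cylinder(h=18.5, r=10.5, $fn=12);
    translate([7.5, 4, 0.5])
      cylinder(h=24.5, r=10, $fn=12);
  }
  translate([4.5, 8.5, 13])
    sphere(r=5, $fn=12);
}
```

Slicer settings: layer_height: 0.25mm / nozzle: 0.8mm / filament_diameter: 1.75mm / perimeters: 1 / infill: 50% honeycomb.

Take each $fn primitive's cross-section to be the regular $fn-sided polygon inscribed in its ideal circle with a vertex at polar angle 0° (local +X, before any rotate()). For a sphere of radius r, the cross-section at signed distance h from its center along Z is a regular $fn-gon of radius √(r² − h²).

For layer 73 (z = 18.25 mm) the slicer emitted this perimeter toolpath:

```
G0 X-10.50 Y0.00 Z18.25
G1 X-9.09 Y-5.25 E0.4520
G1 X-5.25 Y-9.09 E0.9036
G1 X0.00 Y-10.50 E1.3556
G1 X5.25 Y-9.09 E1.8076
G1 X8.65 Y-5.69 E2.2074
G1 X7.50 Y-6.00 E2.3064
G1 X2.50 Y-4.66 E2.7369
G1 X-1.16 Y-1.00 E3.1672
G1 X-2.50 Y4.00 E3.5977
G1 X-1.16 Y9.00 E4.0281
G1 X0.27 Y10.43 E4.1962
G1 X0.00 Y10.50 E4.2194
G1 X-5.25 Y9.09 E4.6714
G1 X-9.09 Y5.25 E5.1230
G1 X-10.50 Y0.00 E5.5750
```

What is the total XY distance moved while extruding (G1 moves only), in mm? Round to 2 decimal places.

67.05 mm

Sum the Euclidean lengths of each G1 segment: total = 67.05 mm.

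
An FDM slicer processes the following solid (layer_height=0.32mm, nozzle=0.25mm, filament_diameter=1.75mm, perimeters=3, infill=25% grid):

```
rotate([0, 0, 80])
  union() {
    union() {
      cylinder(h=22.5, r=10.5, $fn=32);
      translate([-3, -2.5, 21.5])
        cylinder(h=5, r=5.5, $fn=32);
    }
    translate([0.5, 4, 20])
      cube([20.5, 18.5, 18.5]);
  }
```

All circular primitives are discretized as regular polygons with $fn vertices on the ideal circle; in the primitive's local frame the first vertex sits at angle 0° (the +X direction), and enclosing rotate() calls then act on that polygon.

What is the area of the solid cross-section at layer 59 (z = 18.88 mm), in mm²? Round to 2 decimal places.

At z = 18.88 mm: the r=10.5 cylinder gives a regular 32-gon of circumradius 10.5 (constant along its height) (area = (32/2)·10.500²·sin(360°/32) = 344.14 mm²); the cylinder at (-3, -2.5) does not reach this height (z outside [21.5, 26.5]); Merging all regions: only the r=10.5 cylinder is present, so the union is just that shape — area = 344.14 mm²; the cube at (0.5, 4) is not intersected at this z (z outside [20, 38.5]); Merging all regions: only the result so far is present, so the union is just that shape — area = 344.14 mm²; (rotated 80° about Z; rotation is an isometry so areas/perimeters/island counts are preserved). Overall, the cross-section is a single solid region. Net area = 344.14 mm².

344.14 mm²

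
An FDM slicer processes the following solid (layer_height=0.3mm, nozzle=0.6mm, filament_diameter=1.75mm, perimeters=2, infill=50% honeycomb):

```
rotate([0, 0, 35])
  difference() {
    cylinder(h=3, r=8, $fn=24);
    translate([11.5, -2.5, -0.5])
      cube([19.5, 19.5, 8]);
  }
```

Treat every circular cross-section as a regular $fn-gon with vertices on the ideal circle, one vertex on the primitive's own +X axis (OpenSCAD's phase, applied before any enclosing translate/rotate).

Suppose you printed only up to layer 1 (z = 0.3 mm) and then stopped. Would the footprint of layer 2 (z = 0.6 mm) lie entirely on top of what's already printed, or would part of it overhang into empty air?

entirely on top

Compare the two slices. At z = 0.3: the r=8 cylinder gives a regular 24-gon of circumradius 8 (constant along its height) (area = (24/2)·8.000²·sin(360°/24) = 198.77 mm²); the cube at (11.5, -2.5) is present — its section is the full 19.5×19.5 rectangle (area 380.25 mm²); Subtracting the remaining from the first: starting from the r=8 cylinder (198.77 mm²), the 19.5×19.5 cube at (11.5, -2.5) misses the remaining region (no effect) — area = 198.77 mm²; (whole slice rotated 35° about Z — lengths, areas and connectivity unchanged). At z = 0.6: the r=8 cylinder contributes a regular 24-gon of circumradius 8 (area = (24/2)·8.000²·sin(360°/24) = 198.77 mm²); the 19.5×19.5 cube at (11.5, -2.5) contributes its full rectangle (area 380.25 mm²); Taking the first minus the rest: starting from the r=8 cylinder (198.77 mm²), the 19.5×19.5 cube at (11.5, -2.5) misses the remaining region (no effect) — area = 198.77 mm²; (whole slice rotated 35° about Z — lengths, areas and connectivity unchanged). Checking containment: the cross-section at z = 0.6 is a subset of the cross-section at z = 0.3.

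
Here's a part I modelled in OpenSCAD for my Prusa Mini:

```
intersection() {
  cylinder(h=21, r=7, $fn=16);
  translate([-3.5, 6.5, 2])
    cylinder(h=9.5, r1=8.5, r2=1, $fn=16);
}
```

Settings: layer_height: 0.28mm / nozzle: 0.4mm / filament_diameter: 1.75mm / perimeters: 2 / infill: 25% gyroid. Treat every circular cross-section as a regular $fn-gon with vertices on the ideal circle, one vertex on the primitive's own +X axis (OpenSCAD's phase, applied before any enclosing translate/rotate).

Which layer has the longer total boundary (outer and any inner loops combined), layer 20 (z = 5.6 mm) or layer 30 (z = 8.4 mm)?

Layer 20 (z = 5.6): the cylinder: section is a regular 16-gon, circumradius r=7 (perimeter = 2·16·7.000·sin(180°/16) = 43.70 mm); the cone at (-3.5, 6.5) (r1=8.5→r2=1) has section circumradius 5.658 here — a regular 16-gon (perimeter = 2·16·5.658·sin(180°/16) = 35.32 mm); Keeping only the common overlap: the cone at (-3.5, 6.5) partially overlaps the r=7 cylinder; clipping to the common part keeps 35.70 mm² — boundary = 23.42 mm. So its perimeter = 23.42 mm. Layer 30 (z = 8.4): the r=7 cylinder gives a regular 16-gon of circumradius 7 (constant along its height) (perimeter = 2·16·7.000·sin(180°/16) = 43.70 mm); the cone at (-3.5, 6.5) (r1=8.5→r2=1) has section circumradius 3.447 here — a regular 16-gon (perimeter = 2·16·3.447·sin(180°/16) = 21.52 mm); After intersecting: the cone at (-3.5, 6.5) partially overlaps the r=7 cylinder; clipping to the common part keeps 13.21 mm² — boundary = 14.82 mm. So its perimeter = 14.82 mm. Layer 20 is larger (23.42 vs 14.82 mm).

layer 20 (z = 5.6 mm)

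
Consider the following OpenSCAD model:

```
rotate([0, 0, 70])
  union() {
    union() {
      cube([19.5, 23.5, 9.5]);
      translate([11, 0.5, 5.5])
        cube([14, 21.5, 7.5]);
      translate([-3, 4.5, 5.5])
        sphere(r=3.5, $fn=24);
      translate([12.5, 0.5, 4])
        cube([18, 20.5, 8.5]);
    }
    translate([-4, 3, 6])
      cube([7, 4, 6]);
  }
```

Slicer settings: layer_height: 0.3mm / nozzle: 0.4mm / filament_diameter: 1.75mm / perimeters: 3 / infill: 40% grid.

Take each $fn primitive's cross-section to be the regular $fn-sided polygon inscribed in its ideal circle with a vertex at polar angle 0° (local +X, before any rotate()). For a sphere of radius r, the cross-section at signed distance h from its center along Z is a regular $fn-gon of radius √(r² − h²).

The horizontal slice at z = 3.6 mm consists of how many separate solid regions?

2

At z = 3.6 mm: the cube (footprint 19.5×23.5) is included at this height; the cube at (11, 0.5) is not intersected at this z (z outside [5.5, 13]); the r=3.5 sphere at (-3, 4.5) slices to a regular 24-gon of circumradius 2.939 (√(r²−h²) with h=1.9 from center); the cube at (12.5, 0.5) is absent (z outside [4, 12.5]); Taking the union: the 2 present regions are separate (no shared area or edge), so areas and boundary lengths simply add and each stays a separate island — 2 connected regions; the cube at (-4, 3) is not intersected at this z (z outside [6, 12]); Merging all regions: only that combined region is present, so the union is just that shape — 2 connected regions; (whole slice rotated 70° about Z — lengths, areas and connectivity unchanged). The result has 2 disconnected regions.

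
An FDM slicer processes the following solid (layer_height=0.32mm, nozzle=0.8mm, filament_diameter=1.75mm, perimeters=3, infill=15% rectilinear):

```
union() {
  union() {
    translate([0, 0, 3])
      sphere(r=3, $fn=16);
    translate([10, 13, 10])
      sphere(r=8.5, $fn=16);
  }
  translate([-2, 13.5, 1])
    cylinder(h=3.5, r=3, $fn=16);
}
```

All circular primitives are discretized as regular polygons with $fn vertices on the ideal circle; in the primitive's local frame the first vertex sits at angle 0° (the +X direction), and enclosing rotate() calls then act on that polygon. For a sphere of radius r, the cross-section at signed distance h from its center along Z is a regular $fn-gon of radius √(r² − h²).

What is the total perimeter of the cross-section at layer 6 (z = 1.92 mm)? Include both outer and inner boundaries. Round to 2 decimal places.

52.68 mm

At z = 1.92 mm: the sphere: section is a regular 16-gon, circumradius = √(r²−h²) = √(3²−1.08²) = 2.799 (perimeter = 2·16·2.799·sin(180°/16) = 17.47 mm); the r=8.5 sphere at (10, 13) contributes a regular 16-gon of circumradius √(8.5²−8.08²) = 2.639 (perimeter = 2·16·2.639·sin(180°/16) = 16.47 mm); Combining (union): the 2 present regions are separate (no shared area or edge), so areas and boundary lengths simply add and each stays a separate island — boundary = 33.95 mm; the cylinder at (-2, 13.5): section is a regular 16-gon, circumradius r=3 (perimeter = 2·16·3.000·sin(180°/16) = 18.73 mm); Taking the union: the 2 present regions are separate (no shared area or edge), so areas and boundary lengths simply add and each stays a separate island — boundary = 52.68 mm. Overall, the cross-section has 3 separate islands. Total boundary length (outer) = 52.68 mm.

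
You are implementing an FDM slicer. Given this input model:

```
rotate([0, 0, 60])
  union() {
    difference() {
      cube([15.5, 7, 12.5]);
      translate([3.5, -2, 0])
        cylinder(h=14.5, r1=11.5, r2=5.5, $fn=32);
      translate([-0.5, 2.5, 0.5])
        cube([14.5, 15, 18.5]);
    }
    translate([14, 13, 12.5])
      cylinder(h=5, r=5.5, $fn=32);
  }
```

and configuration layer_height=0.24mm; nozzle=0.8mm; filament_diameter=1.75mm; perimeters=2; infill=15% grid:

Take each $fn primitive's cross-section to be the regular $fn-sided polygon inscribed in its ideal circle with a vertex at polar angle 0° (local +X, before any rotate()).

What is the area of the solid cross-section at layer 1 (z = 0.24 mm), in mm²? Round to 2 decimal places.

16.37 mm²

At z = 0.24 mm: the cube (footprint 15.5×7) is included at this height (area 108.50 mm²); the cone at (3.5, -2) contributes a regular 32-gon of circumradius 11.401 (interpolated between r1=11.5 and r2=5.5 at t=0.017) (area = (32/2)·11.401²·sin(360°/32) = 405.71 mm²); the cube at (-0.5, 2.5) is not intersected at this z (z outside [0.5, 19]); Subtracting the remaining from the first: starting from the 15.5×7 cube (108.50 mm²), the cone at (3.5, -2) partially overlaps it — only the 92.13 mm² overlap (of its 405.71 mm²) is removed, clipping the outline — area = 16.37 mm²; the cylinder at (14, 13) does not reach this height (z outside [12.5, 17.5]); Combining (union): only the result so far is present, so the union is just that shape — area = 16.37 mm²; (whole slice rotated 60° about Z — lengths, areas and connectivity unchanged). Overall, the cross-section is a single solid region. Net area = 16.37 mm².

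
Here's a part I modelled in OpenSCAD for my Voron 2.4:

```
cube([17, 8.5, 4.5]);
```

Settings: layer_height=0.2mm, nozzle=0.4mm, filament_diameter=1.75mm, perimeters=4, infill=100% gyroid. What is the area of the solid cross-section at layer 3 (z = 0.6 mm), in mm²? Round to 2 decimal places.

At z = 0.6 mm: the cube (footprint 17×8.5) is included at this height (area 144.50 mm²). Overall, the cross-section is a single solid region. Net area = 144.50 mm².

144.50 mm²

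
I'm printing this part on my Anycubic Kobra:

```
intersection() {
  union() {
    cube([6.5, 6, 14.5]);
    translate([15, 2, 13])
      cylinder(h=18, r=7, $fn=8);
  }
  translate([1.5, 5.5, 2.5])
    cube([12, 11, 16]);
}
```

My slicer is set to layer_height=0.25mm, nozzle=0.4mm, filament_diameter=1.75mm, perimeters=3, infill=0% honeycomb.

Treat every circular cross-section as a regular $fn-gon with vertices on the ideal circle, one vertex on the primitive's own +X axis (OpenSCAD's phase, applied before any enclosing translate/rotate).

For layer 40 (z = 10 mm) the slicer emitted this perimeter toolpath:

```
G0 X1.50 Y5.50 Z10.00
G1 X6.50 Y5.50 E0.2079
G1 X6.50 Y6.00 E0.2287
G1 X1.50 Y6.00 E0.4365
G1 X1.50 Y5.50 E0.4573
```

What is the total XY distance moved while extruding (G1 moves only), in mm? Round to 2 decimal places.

11.00 mm

Sum the Euclidean lengths of each G1 segment: total = 11.00 mm.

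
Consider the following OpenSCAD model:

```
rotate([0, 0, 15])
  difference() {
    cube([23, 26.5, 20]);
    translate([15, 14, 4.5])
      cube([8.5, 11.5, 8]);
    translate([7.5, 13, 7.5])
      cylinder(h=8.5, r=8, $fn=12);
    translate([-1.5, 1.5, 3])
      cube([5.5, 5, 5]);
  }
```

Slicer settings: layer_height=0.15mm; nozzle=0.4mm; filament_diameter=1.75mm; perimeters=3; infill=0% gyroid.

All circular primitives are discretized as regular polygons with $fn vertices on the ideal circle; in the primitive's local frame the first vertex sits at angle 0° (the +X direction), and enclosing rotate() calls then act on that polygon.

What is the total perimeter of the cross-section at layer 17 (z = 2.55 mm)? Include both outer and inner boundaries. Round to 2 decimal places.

99.00 mm

At z = 2.55 mm: the cube (footprint 23×26.5) is included at this height (perimeter 99.00 mm); the cube at (15, 14) is absent (z outside [4.5, 12.5]); the cylinder at (7.5, 13) does not reach this height (z outside [7.5, 16]); the cube at (-1.5, 1.5) is not intersected at this z (z outside [3, 8]); After the difference (first − rest): none of the subtracted shapes is present at this height, so the 23×26.5 cube is unchanged — boundary = 99.00 mm; (whole slice rotated 15° about Z — lengths, areas and connectivity unchanged). Overall, the cross-section is a single solid region. Total boundary length (outer) = 99.00 mm.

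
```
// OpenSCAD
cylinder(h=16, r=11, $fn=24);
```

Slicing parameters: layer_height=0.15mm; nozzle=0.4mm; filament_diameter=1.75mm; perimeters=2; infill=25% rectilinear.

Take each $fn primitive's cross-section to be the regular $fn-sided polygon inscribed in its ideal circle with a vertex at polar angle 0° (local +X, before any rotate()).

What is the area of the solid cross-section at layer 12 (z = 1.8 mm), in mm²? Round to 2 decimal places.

At z = 1.8 mm: the r=11 cylinder gives a regular 24-gon of circumradius 11 (constant along its height) (area = (24/2)·11.000²·sin(360°/24) = 375.81 mm²). Overall, the cross-section is a single solid region. Net area = 375.81 mm².

375.81 mm²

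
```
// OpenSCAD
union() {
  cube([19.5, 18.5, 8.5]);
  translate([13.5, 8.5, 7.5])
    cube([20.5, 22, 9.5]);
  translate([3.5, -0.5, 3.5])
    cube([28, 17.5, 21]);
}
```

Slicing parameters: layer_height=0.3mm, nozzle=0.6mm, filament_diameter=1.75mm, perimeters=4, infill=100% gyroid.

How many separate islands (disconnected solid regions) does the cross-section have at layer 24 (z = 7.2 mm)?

1

At z = 7.2 mm: the cube (footprint 19.5×18.5) is included at this height; the cube at (13.5, 8.5) is absent (z outside [7.5, 17]); the 28×17.5 cube at (3.5, -0.5) contributes its full rectangle; Merging all regions: the regions partially overlap (shared area 272.00 mm²), so overlapping operands fuse into one piece — 1 connected region. Overall, the cross-section is a single solid region. Island count = 1.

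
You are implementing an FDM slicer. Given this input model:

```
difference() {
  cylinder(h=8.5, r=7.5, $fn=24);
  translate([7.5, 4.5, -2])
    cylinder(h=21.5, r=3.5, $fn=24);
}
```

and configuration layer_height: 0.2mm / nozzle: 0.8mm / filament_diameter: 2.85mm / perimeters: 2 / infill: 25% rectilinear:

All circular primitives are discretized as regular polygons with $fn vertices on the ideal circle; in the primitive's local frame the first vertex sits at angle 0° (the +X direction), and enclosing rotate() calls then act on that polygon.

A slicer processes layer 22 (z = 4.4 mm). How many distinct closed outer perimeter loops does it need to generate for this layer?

At z = 4.4 mm: the r=7.5 cylinder gives a regular 24-gon of circumradius 7.5 (constant along its height); the r=3.5 cylinder at (7.5, 4.5) gives a regular 24-gon of circumradius 3.5 (constant along its height); Taking the first minus the rest: starting from the r=7.5 cylinder, the r=3.5 cylinder at (7.5, 4.5) partially overlaps it — only the 8.91 mm² overlap (of its 38.05 mm²) is removed, clipping the outline — 1 connected region. The result has 1 disconnected region.

1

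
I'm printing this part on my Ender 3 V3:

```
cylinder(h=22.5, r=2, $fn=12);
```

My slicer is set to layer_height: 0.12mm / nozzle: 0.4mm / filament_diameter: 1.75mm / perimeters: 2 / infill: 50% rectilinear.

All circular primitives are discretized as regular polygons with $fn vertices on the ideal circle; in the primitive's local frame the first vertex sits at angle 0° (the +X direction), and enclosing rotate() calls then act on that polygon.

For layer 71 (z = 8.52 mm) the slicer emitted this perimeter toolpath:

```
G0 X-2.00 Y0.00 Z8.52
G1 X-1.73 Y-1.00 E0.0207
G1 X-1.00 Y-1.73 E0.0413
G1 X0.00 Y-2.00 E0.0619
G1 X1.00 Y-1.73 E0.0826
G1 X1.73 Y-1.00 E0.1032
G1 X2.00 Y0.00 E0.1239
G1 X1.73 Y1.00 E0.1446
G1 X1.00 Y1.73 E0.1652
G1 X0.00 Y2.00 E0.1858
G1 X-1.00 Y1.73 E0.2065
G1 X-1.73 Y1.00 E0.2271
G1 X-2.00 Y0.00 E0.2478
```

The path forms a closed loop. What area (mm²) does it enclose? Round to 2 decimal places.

Apply the shoelace formula to the sequence of (X, Y) vertices; enclosed area = 11.99 mm².

11.99 mm²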